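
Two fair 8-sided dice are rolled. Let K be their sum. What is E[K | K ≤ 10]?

P(K ≤ 10) = 43/64.
E[K | K ≤ 10] = (155/32) / (43/64) = 310/43.

310/43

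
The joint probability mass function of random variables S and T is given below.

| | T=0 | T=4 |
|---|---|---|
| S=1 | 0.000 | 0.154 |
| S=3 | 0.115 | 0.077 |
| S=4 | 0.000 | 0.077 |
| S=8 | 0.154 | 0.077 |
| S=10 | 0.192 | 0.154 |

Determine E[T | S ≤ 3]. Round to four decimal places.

2.6705

P(S ≤ 3) = 0.346.
Σ T·P over the event = 4·(0.154) + 0·(0.115) + 4·(0.077) = 0.924.
E[T | S ≤ 3] = (0.924) / (0.346) = 2.6705.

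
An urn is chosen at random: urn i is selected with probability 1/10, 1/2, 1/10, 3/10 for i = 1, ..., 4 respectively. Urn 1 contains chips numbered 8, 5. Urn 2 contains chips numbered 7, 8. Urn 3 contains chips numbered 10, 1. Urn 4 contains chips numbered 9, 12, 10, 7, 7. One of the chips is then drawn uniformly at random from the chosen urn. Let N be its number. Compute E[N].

E[N | urn 1] = (8+5)/2 = 13/2.
E[N | urn 2] = (7+8)/2 = 15/2.
E[N | urn 3] = (10+1)/2 = 11/2.
E[N | urn 4] = (9+12+10+7+7)/5 = 9.
By the law of total expectation,
E[N] = (1/10)·(13/2) + (1/2)·(15/2) + (1/10)·(11/2) + (3/10)·(9) = 153/20.

153/20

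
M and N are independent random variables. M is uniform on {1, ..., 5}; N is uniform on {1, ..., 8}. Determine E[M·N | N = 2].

Outcomes with N = 2: (1,2), (2,2), (3,2), (4,2), (5,2), each with probability 1/40.
E[M·N | N = 2] = (2 + 4 + 6 + 8 + 10) / 5 = 6.

6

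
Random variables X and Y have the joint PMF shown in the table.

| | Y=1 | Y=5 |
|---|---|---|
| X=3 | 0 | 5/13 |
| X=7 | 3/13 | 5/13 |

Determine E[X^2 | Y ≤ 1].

49

P(Y ≤ 1) = 3/13.
Σ X^2·P over the event = 49·(3/13) = 147/13.
E[X^2 | Y ≤ 1] = (147/13) / (3/13) = 49.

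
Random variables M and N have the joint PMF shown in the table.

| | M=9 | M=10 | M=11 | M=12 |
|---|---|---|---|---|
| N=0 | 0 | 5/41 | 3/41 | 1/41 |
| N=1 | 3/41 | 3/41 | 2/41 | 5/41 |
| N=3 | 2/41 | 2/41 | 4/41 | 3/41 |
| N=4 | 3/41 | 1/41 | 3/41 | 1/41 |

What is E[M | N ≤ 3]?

P(N ≤ 3) = 33/41.
Summing M·P(M=x,N=y) over the conditioning event gives 352/41.
E[M | N ≤ 3] = (352/41) / (33/41) = 32/3.

32/3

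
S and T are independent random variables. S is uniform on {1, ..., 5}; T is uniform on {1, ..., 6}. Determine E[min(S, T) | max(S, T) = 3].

9/5

Outcomes with max(S, T) = 3: (1,3), (2,3), (3,1), (3,2), (3,3), each with probability 1/30.
E[min(S, T) | max(S, T) = 3] = (1 + 2 + 1 + 2 + 3) / 5 = 9/5.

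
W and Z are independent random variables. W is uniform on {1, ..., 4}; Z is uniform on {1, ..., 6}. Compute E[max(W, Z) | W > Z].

Outcomes with W > Z: (2,1), (3,1), (3,2), (4,1), (4,2), (4,3), each with probability 1/24.
E[max(W, Z) | W > Z] = (2 + 3 + 3 + 4 + 4 + 4) / 6 = 10/3.

10/3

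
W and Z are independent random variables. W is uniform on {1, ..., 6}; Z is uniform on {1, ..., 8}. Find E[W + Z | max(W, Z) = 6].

P(max(W, Z) = 6) = 11/48.
Summing (W+Z)·P(x,y) over outcomes with max(W, Z) = 6 gives 17/8.
E[W + Z | max(W, Z) = 6] = (17/8) / (11/48) = 102/11.

102/11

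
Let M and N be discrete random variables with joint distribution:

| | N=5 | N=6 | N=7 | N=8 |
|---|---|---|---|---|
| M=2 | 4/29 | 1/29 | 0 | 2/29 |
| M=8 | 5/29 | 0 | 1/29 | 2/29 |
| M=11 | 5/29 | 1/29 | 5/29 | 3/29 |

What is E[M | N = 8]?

53/7

P(N = 8) = 7/29.
Σ M·P over the event = 2·(2/29) + 8·(2/29) + 11·(3/29) = 53/29.
E[M | N = 8] = (53/29) / (7/29) = 53/7.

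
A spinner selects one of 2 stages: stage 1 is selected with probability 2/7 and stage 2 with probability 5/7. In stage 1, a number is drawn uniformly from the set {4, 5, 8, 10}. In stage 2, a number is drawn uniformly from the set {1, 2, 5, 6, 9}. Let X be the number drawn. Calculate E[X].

E[X | stage 1] = (4+5+8+10)/4 = 27/4.
E[X | stage 2] = (1+2+5+6+9)/5 = 23/5.
E[X] = (2/7)·(27/4) + (5/7)·(23/5) = 73/14.

73/14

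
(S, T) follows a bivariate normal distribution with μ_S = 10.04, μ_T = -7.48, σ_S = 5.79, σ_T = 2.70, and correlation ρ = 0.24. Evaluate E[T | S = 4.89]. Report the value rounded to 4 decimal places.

-8.0564

The regression of T on S has slope ρ·σ_T/σ_S and passes through (μ_S, μ_T).
E[T | S=4.89] = -7.48 + (0.24)·(2.70/5.79)·(4.89 − (10.04)) = -7.48 + (0.11192)·(-5.15) = -8.0564.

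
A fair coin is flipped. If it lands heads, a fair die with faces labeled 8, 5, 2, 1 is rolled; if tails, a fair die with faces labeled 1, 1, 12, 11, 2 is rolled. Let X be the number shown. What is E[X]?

E[X | heads] = (8+5+2+1)/4 = 4.
E[X | tails] = (1+1+12+11+2)/5 = 27/5.
By the law of total expectation,
E[X] = (1/2)·(4) + (1/2)·(27/5) = 47/10.

47/10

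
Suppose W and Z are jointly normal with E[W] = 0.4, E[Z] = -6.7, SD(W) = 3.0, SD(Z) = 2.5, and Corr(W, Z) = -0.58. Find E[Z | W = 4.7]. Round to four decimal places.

-8.7783

The regression of Z on W has slope ρ·σ_Z/σ_W and passes through (μ_W, μ_Z).
E[Z | W=4.7] = -6.7 + (-0.58)·(2.5/3.0)·(4.7 − (0.4)) = -6.7 + (-0.48333)·(4.3) = -8.7783.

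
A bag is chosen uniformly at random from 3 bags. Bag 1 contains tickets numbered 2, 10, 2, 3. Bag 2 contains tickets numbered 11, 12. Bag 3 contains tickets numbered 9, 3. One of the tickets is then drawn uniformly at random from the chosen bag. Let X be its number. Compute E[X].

29/4

E[X | bag 1] = (2+10+2+3)/4 = 17/4.
E[X | bag 2] = (11+12)/2 = 23/2.
E[X | bag 3] = (9+3)/2 = 6.
By the law of total expectation,
E[X] = (1/3)·(17/4) + (1/3)·(23/2) + (1/3)·(6) = 29/4.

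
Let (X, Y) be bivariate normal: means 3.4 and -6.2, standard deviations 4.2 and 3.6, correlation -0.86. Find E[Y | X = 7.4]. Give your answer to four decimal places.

-9.1486

For a bivariate normal, E[Y | X=x] = μ_Y + ρ·(σ_Y/σ_X)·(x − μ_X).
E[Y | X=7.4] = -6.2 + (-0.86)·(3.6/4.2)·(7.4 − (3.4)) = -6.2 + (-0.73714)·(4) = -9.1486.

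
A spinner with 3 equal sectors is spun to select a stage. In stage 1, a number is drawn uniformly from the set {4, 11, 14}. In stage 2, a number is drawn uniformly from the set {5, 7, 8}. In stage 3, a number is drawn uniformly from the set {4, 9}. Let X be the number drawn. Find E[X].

E[X | stage 1] = (4+11+14)/3 = 29/3.
E[X | stage 2] = (5+7+8)/3 = 20/3.
E[X | stage 3] = (4+9)/2 = 13/2.
E[X] = (1/3)·(29/3) + (1/3)·(20/3) + (1/3)·(13/2) = 137/18.

137/18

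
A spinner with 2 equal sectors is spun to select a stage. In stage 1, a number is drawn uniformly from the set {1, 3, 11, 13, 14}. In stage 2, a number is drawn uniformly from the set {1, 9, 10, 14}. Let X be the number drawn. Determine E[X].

169/20

E[X | stage 1] = (1+3+11+13+14)/5 = 42/5.
E[X | stage 2] = (1+9+10+14)/4 = 17/2.
E[X] = (1/2)·(42/5) + (1/2)·(17/2) = 169/20.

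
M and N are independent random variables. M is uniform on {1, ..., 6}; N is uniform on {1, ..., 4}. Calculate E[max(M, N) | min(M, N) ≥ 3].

37/8

P(min(M, N) ≥ 3) = 1/3.
Summing max(M,N)·P(x,y) over outcomes with min(M, N) ≥ 3 gives 37/24.
E[max(M, N) | min(M, N) ≥ 3] = (37/24) / (1/3) = 37/8.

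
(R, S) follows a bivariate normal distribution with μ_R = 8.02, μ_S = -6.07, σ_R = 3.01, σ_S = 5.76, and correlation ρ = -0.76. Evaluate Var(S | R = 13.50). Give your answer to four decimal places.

Var(S | R=x) = (1 − ρ²)·σ_S².
Var(S | R=13.50) = (5.76)²·(1 − (-0.76)²) = 33.1776·0.4224 = 14.0142.

14.0142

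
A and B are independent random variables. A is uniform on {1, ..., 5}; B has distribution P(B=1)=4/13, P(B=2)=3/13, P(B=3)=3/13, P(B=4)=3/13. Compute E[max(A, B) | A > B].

P(A > B) = 34/65.
Summing max(A,B)·P(x,y) over outcomes with A > B gives 134/65.
E[max(A, B) | A > B] = (134/65) / (34/65) = 67/17.

67/17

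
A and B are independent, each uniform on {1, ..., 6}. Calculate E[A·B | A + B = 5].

5

Outcomes with A + B = 5: (1,4), (2,3), (3,2), (4,1), each with probability 1/36.
E[A·B | A + B = 5] = (4 + 6 + 6 + 4) / 4 = 5.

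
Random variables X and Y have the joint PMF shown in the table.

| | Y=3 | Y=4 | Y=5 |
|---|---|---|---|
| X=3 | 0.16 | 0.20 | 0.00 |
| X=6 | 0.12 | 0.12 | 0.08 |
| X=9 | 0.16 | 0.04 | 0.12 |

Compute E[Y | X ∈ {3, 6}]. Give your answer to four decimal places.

P(X ∈ {3, 6}) = 0.68.
Summing Y·P(X=x,Y=y) over the conditioning event gives 2.52.
E[Y | X ∈ {3, 6}] = (2.52) / (0.68) = 3.7059.

3.7059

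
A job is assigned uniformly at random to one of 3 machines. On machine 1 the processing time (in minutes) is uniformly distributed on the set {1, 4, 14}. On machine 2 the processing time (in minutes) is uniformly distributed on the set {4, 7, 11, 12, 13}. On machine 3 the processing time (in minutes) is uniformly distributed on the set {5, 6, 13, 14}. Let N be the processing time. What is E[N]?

E[N | machine 1] = (1+4+14)/3 = 19/3.
E[N | machine 2] = (4+7+11+12+13)/5 = 47/5.
E[N | machine 3] = (5+6+13+14)/4 = 19/2.
By the law of total expectation,
E[N] = (1/3)·(19/3) + (1/3)·(47/5) + (1/3)·(19/2) = 757/90.

757/90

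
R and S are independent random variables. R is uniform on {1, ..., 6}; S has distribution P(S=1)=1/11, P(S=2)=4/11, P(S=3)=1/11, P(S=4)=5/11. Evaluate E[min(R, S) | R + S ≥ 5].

139/54

P(R + S ≥ 5) = 9/11.
Summing min(R,S)·P(x,y) over outcomes with R + S ≥ 5 gives 139/66.
E[min(R, S) | R + S ≥ 5] = (139/66) / (9/11) = 139/54.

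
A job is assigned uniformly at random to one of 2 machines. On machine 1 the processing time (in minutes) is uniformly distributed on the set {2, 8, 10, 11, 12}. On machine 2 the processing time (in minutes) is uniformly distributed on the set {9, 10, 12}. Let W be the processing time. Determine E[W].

E[W | machine 1] = (2+8+10+11+12)/5 = 43/5.
E[W | machine 2] = (9+10+12)/3 = 31/3.
E[W] = (1/2)·(43/5) + (1/2)·(31/3) = 142/15.

142/15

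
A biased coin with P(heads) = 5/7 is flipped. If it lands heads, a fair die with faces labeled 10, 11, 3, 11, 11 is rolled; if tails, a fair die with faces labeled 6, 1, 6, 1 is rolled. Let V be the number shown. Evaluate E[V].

E[V | heads] = (10+11+3+11+11)/5 = 46/5.
E[V | tails] = (6+1+6+1)/4 = 7/2.
E[V] = (5/7)·(46/5) + (2/7)·(7/2) = 53/7.

53/7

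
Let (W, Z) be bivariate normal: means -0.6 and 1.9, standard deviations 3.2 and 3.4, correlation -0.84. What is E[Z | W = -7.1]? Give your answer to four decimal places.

The regression of Z on W has slope ρ·σ_Z/σ_W and passes through (μ_W, μ_Z).
E[Z | W=-7.1] = 1.9 + (-0.84)·(3.4/3.2)·(-7.1 − (-0.6)) = 1.9 + (-0.8925)·(-6.5) = 7.7013.

7.7013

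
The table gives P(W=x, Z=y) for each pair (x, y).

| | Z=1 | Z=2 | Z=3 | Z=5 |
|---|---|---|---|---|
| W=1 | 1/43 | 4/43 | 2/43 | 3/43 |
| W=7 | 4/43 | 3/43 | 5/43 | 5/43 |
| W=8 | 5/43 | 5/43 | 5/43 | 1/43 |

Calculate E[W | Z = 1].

P(Z = 1) = 10/43.
Summing W·P(W=x,Z=y) over the conditioning event gives 69/43.
E[W | Z = 1] = (69/43) / (10/43) = 69/10.

69/10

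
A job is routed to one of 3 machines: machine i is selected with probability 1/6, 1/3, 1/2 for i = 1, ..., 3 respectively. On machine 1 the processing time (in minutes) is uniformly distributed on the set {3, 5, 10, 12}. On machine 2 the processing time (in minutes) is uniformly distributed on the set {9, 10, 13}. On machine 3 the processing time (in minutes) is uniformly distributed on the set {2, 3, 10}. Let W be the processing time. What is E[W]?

263/36

E[W | machine 1] = (3+5+10+12)/4 = 15/2.
E[W | machine 2] = (9+10+13)/3 = 32/3.
E[W | machine 3] = (2+3+10)/3 = 5.
By the law of total expectation,
E[W] = (1/6)·(15/2) + (1/3)·(32/3) + (1/2)·(5) = 263/36.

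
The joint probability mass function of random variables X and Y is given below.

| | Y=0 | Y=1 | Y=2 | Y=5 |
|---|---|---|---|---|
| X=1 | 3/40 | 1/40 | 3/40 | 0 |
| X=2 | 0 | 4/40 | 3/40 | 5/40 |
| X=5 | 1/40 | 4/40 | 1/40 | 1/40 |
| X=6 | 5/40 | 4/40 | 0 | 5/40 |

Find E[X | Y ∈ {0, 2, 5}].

P(Y ∈ {0, 2, 5}) = 27/40.
Summing X·P(X=x,Y=y) over the conditioning event gives 97/40.
E[X | Y ∈ {0, 2, 5}] = (97/40) / (27/40) = 97/27.

97/27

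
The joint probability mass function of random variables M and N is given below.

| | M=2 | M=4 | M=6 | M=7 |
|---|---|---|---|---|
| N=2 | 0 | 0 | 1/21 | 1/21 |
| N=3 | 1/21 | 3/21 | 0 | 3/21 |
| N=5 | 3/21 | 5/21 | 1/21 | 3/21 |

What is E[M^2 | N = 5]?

P(N = 5) = 4/7.
Summing M^2·P(M=x,N=y) over the conditioning event gives 275/21.
E[M^2 | N = 5] = (275/21) / (4/7) = 275/12.

275/12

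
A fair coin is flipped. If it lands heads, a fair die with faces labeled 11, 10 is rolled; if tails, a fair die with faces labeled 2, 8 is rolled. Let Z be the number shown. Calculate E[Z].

31/4

E[Z | heads] = (11+10)/2 = 21/2.
E[Z | tails] = (2+8)/2 = 5.
E[Z] = (1/2)·(21/2) + (1/2)·(5) = 31/4.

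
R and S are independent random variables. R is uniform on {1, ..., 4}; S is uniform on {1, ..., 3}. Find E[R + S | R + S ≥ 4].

Outcomes with R + S ≥ 4: (1,3), (2,2), (2,3), (3,1), (3,2), (3,3), (4,1), (4,2), (4,3), each with probability 1/12.
E[R + S | R + S ≥ 4] = (4 + 4 + 5 + 4 + 5 + 6 + 5 + 6 + 7) / 9 = 46/9.

46/9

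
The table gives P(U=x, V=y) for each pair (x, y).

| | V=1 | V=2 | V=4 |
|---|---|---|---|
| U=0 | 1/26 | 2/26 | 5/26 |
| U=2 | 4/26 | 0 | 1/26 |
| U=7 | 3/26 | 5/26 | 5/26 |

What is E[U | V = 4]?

37/11

P(V = 4) = 11/26.
Summing U·P(U=x,V=y) over the conditioning event gives 37/26.
E[U | V = 4] = (37/26) / (11/26) = 37/11.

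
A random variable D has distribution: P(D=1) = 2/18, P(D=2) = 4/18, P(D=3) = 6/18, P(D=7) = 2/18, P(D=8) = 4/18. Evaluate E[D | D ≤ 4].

P(D ≤ 4) = 2/3.
Σ over the event: 1·1/9 + 2·2/9 + 3·1/3 = 14/9.
E[D | D ≤ 4] = (14/9) / (2/3) = 7/3.

7/3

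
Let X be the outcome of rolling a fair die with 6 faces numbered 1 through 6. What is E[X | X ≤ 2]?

Given X ≤ 2, X is equally likely to be any of {1, 2}.
E[X | X ≤ 2] = (1 + 2) / 2 = 3/2.

3/2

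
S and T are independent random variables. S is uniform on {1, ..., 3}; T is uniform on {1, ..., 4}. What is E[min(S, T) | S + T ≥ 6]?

P(S + T ≥ 6) = 1/4.
Summing min(S,T)·P(x,y) over outcomes with S + T ≥ 6 gives 2/3.
E[min(S, T) | S + T ≥ 6] = (2/3) / (1/4) = 8/3.

8/3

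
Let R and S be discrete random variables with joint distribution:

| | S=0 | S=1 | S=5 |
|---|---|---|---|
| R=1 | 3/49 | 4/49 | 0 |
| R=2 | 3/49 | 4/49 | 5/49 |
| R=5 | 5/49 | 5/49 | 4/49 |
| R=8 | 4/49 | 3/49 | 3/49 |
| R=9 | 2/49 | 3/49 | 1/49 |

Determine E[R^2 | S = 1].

P(S = 1) = 19/49.
Summing R^2·P(R=x,S=y) over the conditioning event gives 580/49.
E[R^2 | S = 1] = (580/49) / (19/49) = 580/19.

580/19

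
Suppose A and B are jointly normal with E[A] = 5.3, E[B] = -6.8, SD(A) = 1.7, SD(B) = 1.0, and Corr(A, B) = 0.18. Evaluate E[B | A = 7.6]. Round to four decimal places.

-6.5565

E[B | A=x] = μ_B + ρ(σ_B/σ_A)(x − μ_A) for jointly normal variables.
E[B | A=7.6] = -6.8 + (0.18)·(1.0/1.7)·(7.6 − (5.3)) = -6.8 + (0.10588)·(2.3) = -6.5565.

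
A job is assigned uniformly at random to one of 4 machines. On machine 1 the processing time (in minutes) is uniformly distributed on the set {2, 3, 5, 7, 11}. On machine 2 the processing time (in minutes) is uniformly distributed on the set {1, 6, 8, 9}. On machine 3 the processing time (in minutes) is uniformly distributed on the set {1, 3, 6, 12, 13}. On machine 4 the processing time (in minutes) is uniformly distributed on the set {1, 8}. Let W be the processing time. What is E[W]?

231/40

E[W | machine 1] = (2+3+5+7+11)/5 = 28/5.
E[W | machine 2] = (1+6+8+9)/4 = 6.
E[W | machine 3] = (1+3+6+12+13)/5 = 7.
E[W | machine 4] = (1+8)/2 = 9/2.
E[W] = (1/4)·(28/5) + (1/4)·(6) + (1/4)·(7) + (1/4)·(9/2) = 231/40.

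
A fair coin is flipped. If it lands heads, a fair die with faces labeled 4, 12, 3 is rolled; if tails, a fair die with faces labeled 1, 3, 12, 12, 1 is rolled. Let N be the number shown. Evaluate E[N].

E[N | heads] = (4+12+3)/3 = 19/3.
E[N | tails] = (1+3+12+12+1)/5 = 29/5.
E[N] = (1/2)·(19/3) + (1/2)·(29/5) = 91/15.

91/15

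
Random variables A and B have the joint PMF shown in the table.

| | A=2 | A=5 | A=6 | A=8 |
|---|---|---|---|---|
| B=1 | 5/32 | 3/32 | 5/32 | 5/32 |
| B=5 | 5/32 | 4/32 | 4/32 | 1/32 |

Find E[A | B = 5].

P(B = 5) = 7/16.
Σ A·P over the event = 2·(5/32) + 5·(4/32) + 6·(4/32) + 8·(1/32) = 31/16.
E[A | B = 5] = (31/16) / (7/16) = 31/7.

31/7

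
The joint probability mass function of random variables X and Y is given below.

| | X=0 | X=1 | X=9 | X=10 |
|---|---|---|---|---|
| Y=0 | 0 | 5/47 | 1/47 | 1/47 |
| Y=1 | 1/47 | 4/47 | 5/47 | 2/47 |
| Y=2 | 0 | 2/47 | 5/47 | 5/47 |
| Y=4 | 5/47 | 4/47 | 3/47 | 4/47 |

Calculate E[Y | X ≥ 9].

55/26

P(X ≥ 9) = 26/47.
Σ Y·P over the event = 0·(1/47) + 1·(5/47) + 2·(5/47) + 4·(3/47) + 0·(1/47) + 1·(2/47) + 2·(5/47) + 4·(4/47) = 55/47.
E[Y | X ≥ 9] = (55/47) / (26/47) = 55/26.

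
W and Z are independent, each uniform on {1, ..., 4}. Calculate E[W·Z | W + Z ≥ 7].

40/3

P(W + Z ≥ 7) = 3/16.
Summing WZ·P(x,y) over outcomes with W + Z ≥ 7 gives 5/2.
E[W·Z | W + Z ≥ 7] = (5/2) / (3/16) = 40/3.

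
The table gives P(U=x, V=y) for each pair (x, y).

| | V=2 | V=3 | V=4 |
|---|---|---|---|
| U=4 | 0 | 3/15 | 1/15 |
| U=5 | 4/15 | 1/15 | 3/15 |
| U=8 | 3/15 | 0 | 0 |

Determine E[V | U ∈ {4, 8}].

P(U ∈ {4, 8}) = 7/15.
Σ V·P over the event = 3·(3/15) + 4·(1/15) + 2·(3/15) = 19/15.
E[V | U ∈ {4, 8}] = (19/15) / (7/15) = 19/7.

19/7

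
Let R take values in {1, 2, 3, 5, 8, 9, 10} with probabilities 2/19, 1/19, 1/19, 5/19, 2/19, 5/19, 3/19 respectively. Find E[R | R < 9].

P(R < 9) = 11/19.
Σ over the event: 1·2/19 + 2·1/19 + 3·1/19 + 5·5/19 + 8·2/19 = 48/19.
E[R | R < 9] = (48/19) / (11/19) = 48/11.

48/11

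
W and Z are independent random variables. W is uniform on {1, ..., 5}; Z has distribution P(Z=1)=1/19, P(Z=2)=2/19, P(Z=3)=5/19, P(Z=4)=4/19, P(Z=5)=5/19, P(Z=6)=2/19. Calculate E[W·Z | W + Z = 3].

P(W + Z = 3) = 3/95.
Summing WZ·P(x,y) over outcomes with W + Z = 3 gives 6/95.
E[W·Z | W + Z = 3] = (6/95) / (3/95) = 2.

2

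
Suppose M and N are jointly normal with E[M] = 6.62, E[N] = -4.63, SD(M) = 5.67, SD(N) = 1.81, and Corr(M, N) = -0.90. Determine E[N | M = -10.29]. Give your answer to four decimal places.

E[N | M=x] = μ_N + ρ(σ_N/σ_M)(x − μ_M) for jointly normal variables.
E[N | M=-10.29] = -4.63 + (-0.90)·(1.81/5.67)·(-10.29 − (6.62)) = -4.63 + (-0.287302)·(-16.91) = 0.2283.

0.2283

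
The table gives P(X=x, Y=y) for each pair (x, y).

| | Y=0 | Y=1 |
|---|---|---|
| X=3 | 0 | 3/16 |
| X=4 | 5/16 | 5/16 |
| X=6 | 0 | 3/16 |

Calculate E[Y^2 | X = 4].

P(X = 4) = 5/8.
Summing Y^2·P(X=x,Y=y) over the conditioning event gives 5/16.
E[Y^2 | X = 4] = (5/16) / (5/8) = 1/2.

1/2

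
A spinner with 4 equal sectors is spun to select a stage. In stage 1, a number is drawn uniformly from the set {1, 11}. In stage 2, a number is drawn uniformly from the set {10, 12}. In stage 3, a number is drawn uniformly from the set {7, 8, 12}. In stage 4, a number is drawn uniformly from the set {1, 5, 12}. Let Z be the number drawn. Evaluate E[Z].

8

E[Z | stage 1] = (1+11)/2 = 6.
E[Z | stage 2] = (10+12)/2 = 11.
E[Z | stage 3] = (7+8+12)/3 = 9.
E[Z | stage 4] = (1+5+12)/3 = 6.
E[Z] = (1/4)·(6) + (1/4)·(11) + (1/4)·(9) + (1/4)·(6) = 8.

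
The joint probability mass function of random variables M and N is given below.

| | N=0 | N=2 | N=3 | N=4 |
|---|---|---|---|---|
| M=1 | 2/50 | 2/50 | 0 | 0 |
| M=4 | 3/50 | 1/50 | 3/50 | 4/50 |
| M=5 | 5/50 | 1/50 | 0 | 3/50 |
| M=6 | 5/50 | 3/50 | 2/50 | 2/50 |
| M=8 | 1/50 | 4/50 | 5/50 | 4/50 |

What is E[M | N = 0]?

P(N = 0) = 8/25.
Summing M·P(M=x,N=y) over the conditioning event gives 77/50.
E[M | N = 0] = (77/50) / (8/25) = 77/16.

77/16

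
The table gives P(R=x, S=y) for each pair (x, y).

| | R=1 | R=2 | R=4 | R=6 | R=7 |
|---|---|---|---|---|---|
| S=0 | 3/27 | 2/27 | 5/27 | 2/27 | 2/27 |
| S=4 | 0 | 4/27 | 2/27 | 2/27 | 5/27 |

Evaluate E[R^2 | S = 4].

365/13

P(S = 4) = 13/27.
Summing R^2·P(R=x,S=y) over the conditioning event gives 365/27.
E[R^2 | S = 4] = (365/27) / (13/27) = 365/13.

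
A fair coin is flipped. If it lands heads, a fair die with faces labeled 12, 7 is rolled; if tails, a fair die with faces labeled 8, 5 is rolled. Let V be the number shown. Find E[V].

E[V | heads] = (12+7)/2 = 19/2.
E[V | tails] = (8+5)/2 = 13/2.
E[V] = (1/2)·(19/2) + (1/2)·(13/2) = 8.

8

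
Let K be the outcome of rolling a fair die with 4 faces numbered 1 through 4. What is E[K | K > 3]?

Given K > 3, K is equally likely to be any of {4}.
E[K | K > 3] = (4) / 1 = 4.

4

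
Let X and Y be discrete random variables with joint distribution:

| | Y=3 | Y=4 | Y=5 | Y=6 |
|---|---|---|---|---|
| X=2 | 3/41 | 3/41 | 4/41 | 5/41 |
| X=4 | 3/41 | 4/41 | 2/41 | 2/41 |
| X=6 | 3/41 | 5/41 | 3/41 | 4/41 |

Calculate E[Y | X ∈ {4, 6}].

P(X ∈ {4, 6}) = 26/41.
Σ Y·P over the event = 3·(3/41) + 4·(4/41) + 5·(2/41) + 6·(2/41) + 3·(3/41) + 4·(5/41) + 5·(3/41) + 6·(4/41) = 115/41.
E[Y | X ∈ {4, 6}] = (115/41) / (26/41) = 115/26.

115/26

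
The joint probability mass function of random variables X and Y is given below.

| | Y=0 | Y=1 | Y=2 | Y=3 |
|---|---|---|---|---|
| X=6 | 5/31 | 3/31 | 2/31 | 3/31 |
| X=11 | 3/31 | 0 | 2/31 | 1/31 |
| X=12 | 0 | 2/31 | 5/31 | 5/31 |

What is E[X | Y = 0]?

P(Y = 0) = 8/31.
Σ X·P over the event = 6·(5/31) + 11·(3/31) = 63/31.
E[X | Y = 0] = (63/31) / (8/31) = 63/8.

63/8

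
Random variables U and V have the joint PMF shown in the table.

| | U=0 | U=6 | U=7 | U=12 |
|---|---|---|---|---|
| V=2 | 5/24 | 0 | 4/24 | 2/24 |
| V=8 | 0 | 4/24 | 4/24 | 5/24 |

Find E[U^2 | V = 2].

44

P(V = 2) = 11/24.
Σ U^2·P over the event = 0·(5/24) + 49·(4/24) + 144·(2/24) = 121/6.
E[U^2 | V = 2] = (121/6) / (11/24) = 44.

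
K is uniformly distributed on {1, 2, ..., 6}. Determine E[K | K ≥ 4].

5

Given K ≥ 4, K is equally likely to be any of {4, 5, 6}.
E[K | K ≥ 4] = (4 + 5 + 6) / 3 = 5.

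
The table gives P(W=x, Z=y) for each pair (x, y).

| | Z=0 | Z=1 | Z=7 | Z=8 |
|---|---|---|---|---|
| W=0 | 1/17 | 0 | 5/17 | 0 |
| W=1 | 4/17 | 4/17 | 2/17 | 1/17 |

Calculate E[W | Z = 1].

1

P(Z = 1) = 4/17.
Σ W·P over the event = 1·(4/17) = 4/17.
E[W | Z = 1] = (4/17) / (4/17) = 1.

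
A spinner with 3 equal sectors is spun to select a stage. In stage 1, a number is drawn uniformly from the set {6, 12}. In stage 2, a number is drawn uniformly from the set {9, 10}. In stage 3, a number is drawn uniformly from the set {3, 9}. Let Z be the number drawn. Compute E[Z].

E[Z | stage 1] = (6+12)/2 = 9.
E[Z | stage 2] = (9+10)/2 = 19/2.
E[Z | stage 3] = (3+9)/2 = 6.
E[Z] = (1/3)·(9) + (1/3)·(19/2) + (1/3)·(6) = 49/6.

49/6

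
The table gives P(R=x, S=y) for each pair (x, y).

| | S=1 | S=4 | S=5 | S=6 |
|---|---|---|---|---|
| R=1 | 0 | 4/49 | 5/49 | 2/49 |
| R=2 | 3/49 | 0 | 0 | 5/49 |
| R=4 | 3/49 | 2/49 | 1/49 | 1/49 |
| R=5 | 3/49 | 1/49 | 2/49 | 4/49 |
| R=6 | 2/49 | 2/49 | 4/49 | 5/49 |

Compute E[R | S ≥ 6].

P(S ≥ 6) = 17/49.
Summing R·P(R=x,S=y) over the conditioning event gives 66/49.
E[R | S ≥ 6] = (66/49) / (17/49) = 66/17.

66/17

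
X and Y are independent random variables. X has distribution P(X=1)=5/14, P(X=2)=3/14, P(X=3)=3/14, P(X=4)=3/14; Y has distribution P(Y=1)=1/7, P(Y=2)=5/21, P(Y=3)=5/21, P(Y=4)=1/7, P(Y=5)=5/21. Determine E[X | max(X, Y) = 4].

P(max(X, Y) = 4) = 27/98.
Summing X·P(x,y) over outcomes with max(X, Y) = 4 gives 6/7.
E[X | max(X, Y) = 4] = (6/7) / (27/98) = 28/9.

28/9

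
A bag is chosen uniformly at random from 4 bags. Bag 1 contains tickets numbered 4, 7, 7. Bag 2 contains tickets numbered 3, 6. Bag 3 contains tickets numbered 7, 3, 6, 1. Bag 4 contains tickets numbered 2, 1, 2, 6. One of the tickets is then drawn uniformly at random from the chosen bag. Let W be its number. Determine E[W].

E[W | bag 1] = (4+7+7)/3 = 6.
E[W | bag 2] = (3+6)/2 = 9/2.
E[W | bag 3] = (7+3+6+1)/4 = 17/4.
E[W | bag 4] = (2+1+2+6)/4 = 11/4.
By the law of total expectation,
E[W] = (1/4)·(6) + (1/4)·(9/2) + (1/4)·(17/4) + (1/4)·(11/4) = 35/8.

35/8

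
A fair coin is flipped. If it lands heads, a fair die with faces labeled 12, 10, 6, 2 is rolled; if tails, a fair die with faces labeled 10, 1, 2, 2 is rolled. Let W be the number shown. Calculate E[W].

E[W | heads] = (12+10+6+2)/4 = 15/2.
E[W | tails] = (10+1+2+2)/4 = 15/4.
E[W] = (1/2)·(15/2) + (1/2)·(15/4) = 45/8.

45/8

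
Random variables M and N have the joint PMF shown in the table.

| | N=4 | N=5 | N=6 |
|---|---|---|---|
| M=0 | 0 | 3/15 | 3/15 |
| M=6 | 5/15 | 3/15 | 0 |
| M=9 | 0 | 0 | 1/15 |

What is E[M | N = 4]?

6

P(N = 4) = 1/3.
Σ M·P over the event = 6·(5/15) = 2.
E[M | N = 4] = (2) / (1/3) = 6.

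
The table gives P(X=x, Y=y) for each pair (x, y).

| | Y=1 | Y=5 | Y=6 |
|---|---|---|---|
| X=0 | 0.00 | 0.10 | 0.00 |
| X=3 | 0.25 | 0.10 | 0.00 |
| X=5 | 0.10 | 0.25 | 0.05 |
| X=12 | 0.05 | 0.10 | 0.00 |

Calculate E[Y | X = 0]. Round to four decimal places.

5.0000

P(X = 0) = 0.10.
Σ Y·P over the event = 5·(0.10) = 0.50.
E[Y | X = 0] = (0.50) / (0.10) = 5.0000.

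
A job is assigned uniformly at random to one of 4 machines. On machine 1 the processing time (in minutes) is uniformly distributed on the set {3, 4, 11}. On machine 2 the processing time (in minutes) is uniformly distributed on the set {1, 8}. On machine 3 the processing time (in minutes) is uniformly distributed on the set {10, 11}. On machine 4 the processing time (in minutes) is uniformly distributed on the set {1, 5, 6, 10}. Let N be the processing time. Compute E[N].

E[N | machine 1] = (3+4+11)/3 = 6.
E[N | machine 2] = (1+8)/2 = 9/2.
E[N | machine 3] = (10+11)/2 = 21/2.
E[N | machine 4] = (1+5+6+10)/4 = 11/2.
E[N] = (1/4)·(6) + (1/4)·(9/2) + (1/4)·(21/2) + (1/4)·(11/2) = 53/8.

53/8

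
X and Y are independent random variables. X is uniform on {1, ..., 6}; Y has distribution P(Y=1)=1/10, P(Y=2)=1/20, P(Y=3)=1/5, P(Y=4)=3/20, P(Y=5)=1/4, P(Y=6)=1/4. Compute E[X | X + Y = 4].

12/7

P(X + Y = 4) = 7/120.
Summing X·P(x,y) over outcomes with X + Y = 4 gives 1/10.
E[X | X + Y = 4] = (1/10) / (7/120) = 12/7.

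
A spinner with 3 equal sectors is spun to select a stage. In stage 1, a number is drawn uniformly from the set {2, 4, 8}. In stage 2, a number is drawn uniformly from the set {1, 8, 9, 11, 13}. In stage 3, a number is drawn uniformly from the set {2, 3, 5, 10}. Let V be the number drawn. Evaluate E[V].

271/45

E[V | stage 1] = (2+4+8)/3 = 14/3.
E[V | stage 2] = (1+8+9+11+13)/5 = 42/5.
E[V | stage 3] = (2+3+5+10)/4 = 5.
By the law of total expectation,
E[V] = (1/3)·(14/3) + (1/3)·(42/5) + (1/3)·(5) = 271/45.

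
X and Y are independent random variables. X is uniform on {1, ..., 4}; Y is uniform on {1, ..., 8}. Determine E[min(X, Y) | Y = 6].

P(Y = 6) = 1/8.
Summing min(X,Y)·P(x,y) over outcomes with Y = 6 gives 5/16.
E[min(X, Y) | Y = 6] = (5/16) / (1/8) = 5/2.

5/2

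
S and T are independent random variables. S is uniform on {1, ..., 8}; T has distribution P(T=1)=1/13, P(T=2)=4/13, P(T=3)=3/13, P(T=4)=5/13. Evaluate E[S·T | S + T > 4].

443/30

P(S + T > 4) = 45/52.
Summing ST·P(x,y) over outcomes with S + T > 4 gives 1329/104.
E[S·T | S + T > 4] = (1329/104) / (45/52) = 443/30.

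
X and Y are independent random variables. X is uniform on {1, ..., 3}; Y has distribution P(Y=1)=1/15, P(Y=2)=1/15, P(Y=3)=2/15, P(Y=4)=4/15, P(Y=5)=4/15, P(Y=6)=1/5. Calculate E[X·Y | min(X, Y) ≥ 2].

155/14

P(min(X, Y) ≥ 2) = 28/45.
Summing XY·P(x,y) over outcomes with min(X, Y) ≥ 2 gives 62/9.
E[X·Y | min(X, Y) ≥ 2] = (62/9) / (28/45) = 155/14.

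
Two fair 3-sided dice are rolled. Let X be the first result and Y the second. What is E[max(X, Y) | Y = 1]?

2

P(Y = 1) = 1/3.
Summing max(X,Y)·P(x,y) over outcomes with Y = 1 gives 2/3.
E[max(X, Y) | Y = 1] = (2/3) / (1/3) = 2.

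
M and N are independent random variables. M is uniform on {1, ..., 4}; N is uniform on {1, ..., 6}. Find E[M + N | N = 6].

17/2

Outcomes with N = 6: (1,6), (2,6), (3,6), (4,6), each with probability 1/24.
E[M + N | N = 6] = (7 + 8 + 9 + 10) / 4 = 17/2.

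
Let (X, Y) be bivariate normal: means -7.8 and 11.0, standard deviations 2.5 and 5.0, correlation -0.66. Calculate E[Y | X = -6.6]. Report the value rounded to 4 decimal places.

For a bivariate normal, E[Y | X=x] = μ_Y + ρ·(σ_Y/σ_X)·(x − μ_X).
E[Y | X=-6.6] = 11.0 + (-0.66)·(5.0/2.5)·(-6.6 − (-7.8)) = 11.0 + (-1.32)·(1.2) = 9.4160.

9.4160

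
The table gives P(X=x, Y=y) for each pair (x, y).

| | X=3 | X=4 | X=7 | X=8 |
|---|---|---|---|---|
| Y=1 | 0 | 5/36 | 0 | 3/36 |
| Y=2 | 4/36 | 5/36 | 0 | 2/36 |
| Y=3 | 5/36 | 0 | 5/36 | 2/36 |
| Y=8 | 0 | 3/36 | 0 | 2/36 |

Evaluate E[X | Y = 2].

P(Y = 2) = 11/36.
Summing X·P(X=x,Y=y) over the conditioning event gives 4/3.
E[X | Y = 2] = (4/3) / (11/36) = 48/11.

48/11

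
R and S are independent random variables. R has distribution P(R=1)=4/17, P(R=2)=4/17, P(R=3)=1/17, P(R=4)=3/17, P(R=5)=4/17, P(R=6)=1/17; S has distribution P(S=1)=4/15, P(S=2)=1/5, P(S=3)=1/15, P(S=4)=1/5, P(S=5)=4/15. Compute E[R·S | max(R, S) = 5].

40/3

P(max(R, S) = 5) = 36/85.
Summing RS·P(x,y) over outcomes with max(R, S) = 5 gives 96/17.
E[R·S | max(R, S) = 5] = (96/17) / (36/85) = 40/3.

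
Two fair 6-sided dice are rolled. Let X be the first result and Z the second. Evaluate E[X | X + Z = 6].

3

Outcomes with X + Z = 6: (1,5), (2,4), (3,3), (4,2), (5,1), each with probability 1/36.
E[X | X + Z = 6] = (1 + 2 + 3 + 4 + 5) / 5 = 3.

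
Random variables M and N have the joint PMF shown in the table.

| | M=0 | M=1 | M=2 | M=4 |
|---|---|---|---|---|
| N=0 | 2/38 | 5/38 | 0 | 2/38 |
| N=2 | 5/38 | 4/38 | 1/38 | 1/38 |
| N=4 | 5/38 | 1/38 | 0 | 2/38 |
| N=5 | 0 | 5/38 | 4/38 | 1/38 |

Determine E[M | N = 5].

P(N = 5) = 5/19.
Σ M·P over the event = 1·(5/38) + 2·(4/38) + 4·(1/38) = 17/38.
E[M | N = 5] = (17/38) / (5/19) = 17/10.

17/10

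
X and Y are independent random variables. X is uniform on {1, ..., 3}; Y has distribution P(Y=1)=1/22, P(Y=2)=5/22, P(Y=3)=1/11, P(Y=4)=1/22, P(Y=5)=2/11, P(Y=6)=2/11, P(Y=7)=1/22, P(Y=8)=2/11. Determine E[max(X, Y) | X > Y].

20/7

P(X > Y) = 7/66.
Summing max(X,Y)·P(x,y) over outcomes with X > Y gives 10/33.
E[max(X, Y) | X > Y] = (10/33) / (7/66) = 20/7.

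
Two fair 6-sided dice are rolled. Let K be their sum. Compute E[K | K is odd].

P(K is odd) = 1/2.
Σ over the event: 3·1/18 + 5·1/9 + 7·1/6 + 9·1/9 + 11·1/18 = 7/2.
E[K | K is odd] = (7/2) / (1/2) = 7.

7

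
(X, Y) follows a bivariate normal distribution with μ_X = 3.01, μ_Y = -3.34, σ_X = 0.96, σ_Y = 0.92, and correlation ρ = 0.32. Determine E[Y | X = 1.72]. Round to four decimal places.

For a bivariate normal, E[Y | X=x] = μ_Y + ρ·(σ_Y/σ_X)·(x − μ_X).
E[Y | X=1.72] = -3.34 + (0.32)·(0.92/0.96)·(1.72 − (3.01)) = -3.34 + (0.30667)·(-1.29) = -3.7356.

-3.7356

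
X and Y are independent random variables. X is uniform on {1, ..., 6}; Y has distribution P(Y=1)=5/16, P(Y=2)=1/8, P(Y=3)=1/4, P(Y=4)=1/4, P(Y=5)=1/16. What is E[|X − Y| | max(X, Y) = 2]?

7/9

P(max(X, Y) = 2) = 3/32.
Summing |X−Y|·P(x,y) over outcomes with max(X, Y) = 2 gives 7/96.
E[|X − Y| | max(X, Y) = 2] = (7/96) / (3/32) = 7/9.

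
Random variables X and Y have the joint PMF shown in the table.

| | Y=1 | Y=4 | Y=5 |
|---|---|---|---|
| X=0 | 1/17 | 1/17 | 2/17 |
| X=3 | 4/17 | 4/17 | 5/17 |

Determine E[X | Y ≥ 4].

9/4

P(Y ≥ 4) = 12/17.
Summing X·P(X=x,Y=y) over the conditioning event gives 27/17.
E[X | Y ≥ 4] = (27/17) / (12/17) = 9/4.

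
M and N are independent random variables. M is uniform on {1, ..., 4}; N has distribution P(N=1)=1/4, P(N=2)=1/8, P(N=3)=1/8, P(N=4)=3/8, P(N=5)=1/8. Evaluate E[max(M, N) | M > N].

P(M > N) = 9/32.
Summing max(M,N)·P(x,y) over outcomes with M > N gives 29/32.
E[max(M, N) | M > N] = (29/32) / (9/32) = 29/9.

29/9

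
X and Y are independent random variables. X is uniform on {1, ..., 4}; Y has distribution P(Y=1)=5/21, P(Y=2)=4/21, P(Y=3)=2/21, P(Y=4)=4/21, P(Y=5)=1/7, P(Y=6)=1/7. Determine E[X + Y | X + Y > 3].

89/14

P(X + Y > 3) = 5/6.
Summing (X+Y)·P(x,y) over outcomes with X + Y > 3 gives 445/84.
E[X + Y | X + Y > 3] = (445/84) / (5/6) = 89/14.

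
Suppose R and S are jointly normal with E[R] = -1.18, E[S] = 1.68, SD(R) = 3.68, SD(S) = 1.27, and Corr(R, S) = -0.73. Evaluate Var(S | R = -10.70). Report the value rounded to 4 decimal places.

0.7534

For a bivariate normal, Var(S | R=x) = σ_S²(1 − ρ²).
Var(S | R=-10.70) = (1.27)²·(1 − (-0.73)²) = 1.6129·0.4671 = 0.7534.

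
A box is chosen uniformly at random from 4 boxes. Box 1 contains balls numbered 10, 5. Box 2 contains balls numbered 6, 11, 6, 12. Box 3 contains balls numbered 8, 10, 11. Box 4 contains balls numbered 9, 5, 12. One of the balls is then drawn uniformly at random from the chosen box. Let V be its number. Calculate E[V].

E[V | box 1] = (10+5)/2 = 15/2.
E[V | box 2] = (6+11+6+12)/4 = 35/4.
E[V | box 3] = (8+10+11)/3 = 29/3.
E[V | box 4] = (9+5+12)/3 = 26/3.
By the law of total expectation,
E[V] = (1/4)·(15/2) + (1/4)·(35/4) + (1/4)·(29/3) + (1/4)·(26/3) = 415/48.

415/48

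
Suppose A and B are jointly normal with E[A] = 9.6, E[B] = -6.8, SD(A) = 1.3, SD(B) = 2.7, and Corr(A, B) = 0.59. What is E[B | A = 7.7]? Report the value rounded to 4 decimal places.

-9.1282

For a bivariate normal, E[B | A=x] = μ_B + ρ·(σ_B/σ_A)·(x − μ_A).
E[B | A=7.7] = -6.8 + (0.59)·(2.7/1.3)·(7.7 − (9.6)) = -6.8 + (1.22538)·(-1.9) = -9.1282.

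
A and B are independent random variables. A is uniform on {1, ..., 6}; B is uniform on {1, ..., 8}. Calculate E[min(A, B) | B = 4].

P(B = 4) = 1/8.
Summing min(A,B)·P(x,y) over outcomes with B = 4 gives 3/8.
E[min(A, B) | B = 4] = (3/8) / (1/8) = 3.

3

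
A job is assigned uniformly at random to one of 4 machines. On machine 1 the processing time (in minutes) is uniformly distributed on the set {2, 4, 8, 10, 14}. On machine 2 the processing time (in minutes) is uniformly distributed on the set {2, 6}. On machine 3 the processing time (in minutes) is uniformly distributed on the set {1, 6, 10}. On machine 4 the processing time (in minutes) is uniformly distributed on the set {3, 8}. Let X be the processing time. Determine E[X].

683/120

E[X | machine 1] = (2+4+8+10+14)/5 = 38/5.
E[X | machine 2] = (2+6)/2 = 4.
E[X | machine 3] = (1+6+10)/3 = 17/3.
E[X | machine 4] = (3+8)/2 = 11/2.
By the law of total expectation,
E[X] = (1/4)·(38/5) + (1/4)·(4) + (1/4)·(17/3) + (1/4)·(11/2) = 683/120.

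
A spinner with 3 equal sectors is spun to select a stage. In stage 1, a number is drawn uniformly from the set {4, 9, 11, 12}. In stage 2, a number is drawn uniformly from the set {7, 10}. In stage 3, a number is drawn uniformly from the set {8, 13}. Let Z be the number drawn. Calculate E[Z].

28/3

E[Z | stage 1] = (4+9+11+12)/4 = 9.
E[Z | stage 2] = (7+10)/2 = 17/2.
E[Z | stage 3] = (8+13)/2 = 21/2.
E[Z] = (1/3)·(9) + (1/3)·(17/2) + (1/3)·(21/2) = 28/3.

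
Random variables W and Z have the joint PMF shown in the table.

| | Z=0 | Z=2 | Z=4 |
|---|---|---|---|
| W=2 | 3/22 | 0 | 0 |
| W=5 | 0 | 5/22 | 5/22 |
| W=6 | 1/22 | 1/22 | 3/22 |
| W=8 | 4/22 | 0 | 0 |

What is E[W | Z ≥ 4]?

P(Z ≥ 4) = 4/11.
Σ W·P over the event = 5·(5/22) + 6·(3/22) = 43/22.
E[W | Z ≥ 4] = (43/22) / (4/11) = 43/8.

43/8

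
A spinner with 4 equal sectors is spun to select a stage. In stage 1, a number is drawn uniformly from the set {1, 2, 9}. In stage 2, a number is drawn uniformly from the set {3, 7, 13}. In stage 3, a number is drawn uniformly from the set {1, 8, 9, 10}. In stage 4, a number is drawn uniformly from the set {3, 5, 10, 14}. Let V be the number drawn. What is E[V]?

E[V | stage 1] = (1+2+9)/3 = 4.
E[V | stage 2] = (3+7+13)/3 = 23/3.
E[V | stage 3] = (1+8+9+10)/4 = 7.
E[V | stage 4] = (3+5+10+14)/4 = 8.
E[V] = (1/4)·(4) + (1/4)·(23/3) + (1/4)·(7) + (1/4)·(8) = 20/3.

20/3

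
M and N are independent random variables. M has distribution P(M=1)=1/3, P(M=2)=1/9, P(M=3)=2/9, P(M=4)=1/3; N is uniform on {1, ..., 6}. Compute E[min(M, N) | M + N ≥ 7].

70/23

P(M + N ≥ 7) = 23/54.
Summing min(M,N)·P(x,y) over outcomes with M + N ≥ 7 gives 35/27.
E[min(M, N) | M + N ≥ 7] = (35/27) / (23/54) = 70/23.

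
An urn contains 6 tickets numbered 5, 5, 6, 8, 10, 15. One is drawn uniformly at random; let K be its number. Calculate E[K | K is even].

P(K is even) = 1/2.
Σ over the event: 6·1/6 + 8·1/6 + 10·1/6 = 4.
E[K | K is even] = (4) / (1/2) = 8.

8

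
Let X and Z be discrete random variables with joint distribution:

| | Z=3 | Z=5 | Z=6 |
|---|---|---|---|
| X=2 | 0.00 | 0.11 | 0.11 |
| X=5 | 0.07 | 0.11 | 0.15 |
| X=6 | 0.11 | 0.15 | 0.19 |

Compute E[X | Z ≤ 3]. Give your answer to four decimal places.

P(Z ≤ 3) = 0.18.
Σ X·P over the event = 5·(0.07) + 6·(0.11) = 1.01.
E[X | Z ≤ 3] = (1.01) / (0.18) = 5.6111.

5.6111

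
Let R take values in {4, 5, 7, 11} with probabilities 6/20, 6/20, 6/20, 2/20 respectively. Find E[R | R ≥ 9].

P(R ≥ 9) = 1/10.
Σ over the event: 11·1/10 = 11/10.
E[R | R ≥ 9] = (11/10) / (1/10) = 11.

11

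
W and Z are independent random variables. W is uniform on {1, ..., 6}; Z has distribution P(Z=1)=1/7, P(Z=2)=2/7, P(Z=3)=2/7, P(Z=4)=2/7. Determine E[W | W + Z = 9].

11/2

P(W + Z = 9) = 2/21.
Summing W·P(x,y) over outcomes with W + Z = 9 gives 11/21.
E[W | W + Z = 9] = (11/21) / (2/21) = 11/2.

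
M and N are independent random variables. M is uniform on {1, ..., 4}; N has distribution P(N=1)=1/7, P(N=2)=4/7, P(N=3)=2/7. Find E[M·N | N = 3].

P(N = 3) = 2/7.
Summing MN·P(x,y) over outcomes with N = 3 gives 15/7.
E[M·N | N = 3] = (15/7) / (2/7) = 15/2.

15/2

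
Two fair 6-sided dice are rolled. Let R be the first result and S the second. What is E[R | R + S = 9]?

Outcomes with R + S = 9: (3,6), (4,5), (5,4), (6,3), each with probability 1/36.
E[R | R + S = 9] = (3 + 4 + 5 + 6) / 4 = 9/2.

9/2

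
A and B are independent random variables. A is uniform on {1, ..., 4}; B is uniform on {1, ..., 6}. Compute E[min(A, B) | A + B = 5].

P(A + B = 5) = 1/6.
Summing min(A,B)·P(x,y) over outcomes with A + B = 5 gives 1/4.
E[min(A, B) | A + B = 5] = (1/4) / (1/6) = 3/2.

3/2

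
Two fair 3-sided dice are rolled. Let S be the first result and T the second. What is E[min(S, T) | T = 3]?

Outcomes with T = 3: (1,3), (2,3), (3,3), each with probability 1/9.
E[min(S, T) | T = 3] = (1 + 2 + 3) / 3 = 2.

2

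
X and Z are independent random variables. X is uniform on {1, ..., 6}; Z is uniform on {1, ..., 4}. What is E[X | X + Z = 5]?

5/2

Outcomes with X + Z = 5: (1,4), (2,3), (3,2), (4,1), each with probability 1/24.
E[X | X + Z = 5] = (1 + 2 + 3 + 4) / 4 = 5/2.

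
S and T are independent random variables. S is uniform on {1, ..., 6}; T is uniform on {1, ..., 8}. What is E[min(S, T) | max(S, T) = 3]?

9/5

Outcomes with max(S, T) = 3: (1,3), (2,3), (3,1), (3,2), (3,3), each with probability 1/48.
E[min(S, T) | max(S, T) = 3] = (1 + 2 + 1 + 2 + 3) / 5 = 9/5.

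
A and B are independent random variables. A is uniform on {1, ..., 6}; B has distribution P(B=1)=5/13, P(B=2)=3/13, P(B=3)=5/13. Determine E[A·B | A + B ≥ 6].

P(A + B ≥ 6) = 1/2.
Summing AB·P(x,y) over outcomes with A + B ≥ 6 gives 415/78.
E[A·B | A + B ≥ 6] = (415/78) / (1/2) = 415/39.

415/39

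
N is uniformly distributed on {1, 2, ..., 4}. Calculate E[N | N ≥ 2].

Given N ≥ 2, N is equally likely to be any of {2, 3, 4}.
E[N | N ≥ 2] = (2 + 3 + 4) / 3 = 3.

3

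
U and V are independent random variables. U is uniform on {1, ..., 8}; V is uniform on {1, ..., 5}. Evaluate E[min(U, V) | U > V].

13/5

P(U > V) = 5/8.
Summing min(U,V)·P(x,y) over outcomes with U > V gives 13/8.
E[min(U, V) | U > V] = (13/8) / (5/8) = 13/5.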